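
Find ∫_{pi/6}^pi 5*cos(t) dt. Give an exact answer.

An antiderivative is F(t) = 5*sin(t).
Then F(pi) - F(pi/6) = (0) - (5/2) = -5/2.

-5/2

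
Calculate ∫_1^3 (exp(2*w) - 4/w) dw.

An antiderivative is F(w) = exp(2*w)/2 - 4*log(w).
Then F(3) - F(1) = (-log(81) + exp(6)/2) - (exp(2)/2) = -log(81) - exp(2)/2 + exp(6)/2.

-log(81) - exp(2)/2 + exp(6)/2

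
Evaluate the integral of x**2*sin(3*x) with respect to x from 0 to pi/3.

-4/27 + pi**2/27

Integrate by parts twice (u = x^2, dv = sin(3*x) dx).
An antiderivative is F(x) = -x**2*cos(3*x)/3 + 2*x*sin(3*x)/9 + 2*cos(3*x)/27.
Then F(pi/3) - F(0) = (-2/27 + pi**2/27) - (2/27) = -4/27 + pi**2/27.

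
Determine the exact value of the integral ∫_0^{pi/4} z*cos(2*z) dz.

Integrate by parts once (u = z, dv = cos(2*z) dz).
An antiderivative is F(z) = z*sin(2*z)/2 + cos(2*z)/4.
Then F(pi/4) - F(0) = (pi/8) - (1/4) = -1/4 + pi/8.

-1/4 + pi/8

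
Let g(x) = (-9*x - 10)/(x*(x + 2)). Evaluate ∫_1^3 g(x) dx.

-4*log(5) - log(3)

Factor the denominator: x**2 + 2*x = (x + 2)x.
Partial fractions: (-9*x - 10)/(x*(x + 2)) = -4/(x + 2) - 5/x.
An antiderivative is F(x) = -5*log(x) - 4*log(x + 2).
Then F(3) - F(1) = (-4*log(5) - 5*log(3)) - (-log(81)) = -4*log(5) - log(3).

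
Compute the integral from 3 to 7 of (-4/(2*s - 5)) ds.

-log(81)

An antiderivative is F(s) = -2*log(2*s - 5).
Then F(7) - F(3) = (-log(81)) - (0) = -log(81).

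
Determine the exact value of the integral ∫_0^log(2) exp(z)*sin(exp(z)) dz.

Let u = exp(z), so du = exp(z) dz. When z = 0, u = 1; when z = log(2), u = 2.
The integral becomes ∫ sin(u) du from 1 to 2, with antiderivative -cos(u).
Back in z: F(z) = -cos(exp(z)).
Then F(log(2)) - F(0) = (-cos(2)) - (-cos(1)) = -cos(2) + cos(1).

-cos(2) + cos(1)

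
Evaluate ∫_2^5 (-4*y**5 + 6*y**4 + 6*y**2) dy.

-32142/5

By the power rule, an antiderivative is F(y) = -2*y**6/3 + 6*y**5/5 + 2*y**3.
Then F(5) - F(2) = (-19250/3) - (176/15) = -32142/5.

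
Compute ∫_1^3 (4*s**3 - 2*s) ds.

72

By the power rule, an antiderivative is F(s) = s**4 - s**2.
Then F(3) - F(1) = (72) - (0) = 72.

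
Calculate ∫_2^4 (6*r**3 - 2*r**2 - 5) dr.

938/3

By the power rule, an antiderivative is F(r) = 3*r**4/2 - 2*r**3/3 - 5*r.
Then F(4) - F(2) = (964/3) - (26/3) = 938/3.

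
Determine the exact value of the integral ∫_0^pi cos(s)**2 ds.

Use the identity cos^2(s) = (1 + cos(2*s))/2.
An antiderivative is F(s) = s/2 + sin(2*s)/4.
Then F(pi) - F(0) = (pi/2) - (0) = pi/2.

pi/2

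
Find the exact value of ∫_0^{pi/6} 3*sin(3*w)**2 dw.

pi/4

Use the identity sin^2(3*w) = (1 - cos(6*w))/2.
An antiderivative is F(w) = 3*w/2 - sin(6*w)/4.
Then F(pi/6) - F(0) = (pi/4) - (0) = pi/4.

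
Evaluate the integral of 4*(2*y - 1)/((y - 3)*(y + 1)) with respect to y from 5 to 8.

-8*log(2) + 3*log(3) + 5*log(5)

Factor the denominator: y**2 - 2*y - 3 = (y + 1)(y - 3).
Partial fractions: 4*(2*y - 1)/((y - 3)*(y + 1)) = 3/(y + 1) + 5/(y - 3).
An antiderivative is F(y) = 5*log(y - 3) + 3*log(y + 1).
Then F(8) - F(5) = (6*log(3) + 5*log(5)) - (3*log(3) + 8*log(2)) = -8*log(2) + 3*log(3) + 5*log(5).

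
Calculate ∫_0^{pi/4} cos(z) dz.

An antiderivative is F(z) = sin(z).
Then F(pi/4) - F(0) = (sqrt(2)/2) - (0) = sqrt(2)/2.

sqrt(2)/2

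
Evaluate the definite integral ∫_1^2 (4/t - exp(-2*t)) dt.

An antiderivative is F(t) = 4*log(t) + exp(-2*t)/2.
Then F(2) - F(1) = (exp(-4)/2 + 4*log(2)) - (exp(-2)/2) = (-exp(2) + 1 + 8*exp(4)*log(2))*exp(-4)/2.

(-exp(2) + 1 + 8*exp(4)*log(2))*exp(-4)/2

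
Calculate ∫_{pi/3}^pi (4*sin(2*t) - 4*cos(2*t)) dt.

An antiderivative is F(t) = -2*sin(2*t) - 2*cos(2*t).
Then F(pi) - F(pi/3) = (-2) - (1 - sqrt(3)) = -3 + sqrt(3).

-3 + sqrt(3)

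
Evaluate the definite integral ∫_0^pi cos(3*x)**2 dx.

pi/2

Use the identity cos^2(3*x) = (1 + cos(6*x))/2.
An antiderivative is F(x) = x/2 + sin(6*x)/12.
Then F(pi) - F(0) = (pi/2) - (0) = pi/2.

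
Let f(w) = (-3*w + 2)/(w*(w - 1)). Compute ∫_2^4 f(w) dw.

Factor the denominator: w**2 - w = w(w - 1).
Partial fractions: (-3*w + 2)/(w*(w - 1)) = -2/w - 1/(w - 1).
An antiderivative is F(w) = -2*log(w) - log(w - 1).
Then F(4) - F(2) = (-log(48)) - (-log(4)) = -log(12).

-log(12)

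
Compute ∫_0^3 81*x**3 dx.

Let u = 3*x, so du = 3 dx. When x = 0, u = 0; when x = 3, u = 9.
The integral becomes ∫ u**3 du from 0 to 9, with antiderivative u**4/4.
Back in x: F(x) = 81*x**4/4.
Then F(3) - F(0) = (6561/4) - (0) = 6561/4.

6561/4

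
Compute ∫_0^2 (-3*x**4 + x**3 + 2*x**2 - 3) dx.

By the power rule, an antiderivative is F(x) = -3*x**5/5 + x**4/4 + 2*x**3/3 - 3*x.
Then F(2) - F(0) = (-238/15) - (0) = -238/15.

-238/15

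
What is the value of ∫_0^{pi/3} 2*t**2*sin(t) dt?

Integrate by parts twice (u = t^2, dv = 2*sin(t) dt).
An antiderivative is F(t) = -2*t**2*cos(t) + 4*t*sin(t) + 4*cos(t).
Then F(pi/3) - F(0) = (-pi**2/9 + 2 + 2*sqrt(3)*pi/3) - (4) = -2 - pi**2/9 + 2*sqrt(3)*pi/3.

-2 - pi**2/9 + 2*sqrt(3)*pi/3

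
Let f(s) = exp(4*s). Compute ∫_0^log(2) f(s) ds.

15/4

Let u = exp(s), so du = exp(s) ds. When s = 0, u = 1; when s = log(2), u = 2.
The integral becomes ∫ u**3 du from 1 to 2, with antiderivative u**4/4.
Back in s: F(s) = exp(4*s)/4.
Then F(log(2)) - F(0) = (4) - (1/4) = 15/4.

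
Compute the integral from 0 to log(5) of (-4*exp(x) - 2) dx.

-16 - 2*log(5)

An antiderivative is F(x) = -2*x - 4*exp(x).
Then F(log(5)) - F(0) = (-20 - 2*log(5)) - (-4) = -16 - 2*log(5).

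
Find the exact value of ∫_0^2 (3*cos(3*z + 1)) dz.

-sin(1) + sin(7)

Let u = 3*z + 1, so du = 3 dz. When z = 0, u = 1; when z = 2, u = 7.
The integral becomes ∫ cos(u) du from 1 to 7, with antiderivative sin(u).
Back in z: F(z) = sin(3*z + 1).
Then F(2) - F(0) = (sin(7)) - (sin(1)) = -sin(1) + sin(7).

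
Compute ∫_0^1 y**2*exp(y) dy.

Integrate by parts twice (u = y^2, dv = exp(y) dy).
An antiderivative is F(y) = (y**2 - 2*y + 2)*exp(y).
Then F(1) - F(0) = (E) - (2) = -2 + E.

-2 + E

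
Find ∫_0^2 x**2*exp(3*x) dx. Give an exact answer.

-2/27 + 26*exp(6)/27

Integrate by parts twice (u = x^2, dv = exp(3*x) dx).
An antiderivative is F(x) = (9*x**2 - 6*x + 2)*exp(3*x)/27.
Then F(2) - F(0) = (26*exp(6)/27) - (2/27) = -2/27 + 26*exp(6)/27.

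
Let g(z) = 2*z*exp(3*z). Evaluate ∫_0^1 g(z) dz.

Integrate by parts once (u = z, dv = 2*exp(3*z) dz).
An antiderivative is F(z) = (6*z - 2)*exp(3*z)/9.
Then F(1) - F(0) = (4*exp(3)/9) - (-2/9) = 2/9 + 4*exp(3)/9.

2/9 + 4*exp(3)/9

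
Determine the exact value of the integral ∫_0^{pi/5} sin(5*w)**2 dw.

pi/10

Use the identity sin^2(5*w) = (1 - cos(10*w))/2.
An antiderivative is F(w) = w/2 - sin(10*w)/20.
Then F(pi/5) - F(0) = (pi/10) - (0) = pi/10.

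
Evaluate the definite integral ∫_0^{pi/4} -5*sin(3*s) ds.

-5/3 - 5*sqrt(2)/6

An antiderivative is F(s) = 5*cos(3*s)/3.
Then F(pi/4) - F(0) = (-5*sqrt(2)/6) - (5/3) = -5/3 - 5*sqrt(2)/6.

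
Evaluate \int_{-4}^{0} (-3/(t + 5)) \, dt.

An antiderivative is F(t) = -3*log(t + 5).
Then F(0) - F(-4) = (-3*log(5)) - (0) = -3*log(5).

-3*log(5)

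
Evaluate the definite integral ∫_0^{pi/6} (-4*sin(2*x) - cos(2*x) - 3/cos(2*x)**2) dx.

-7*sqrt(3)/4 - 1

An antiderivative is F(x) = -sin(2*x)/2 + 2*cos(2*x) - 3*tan(2*x)/2.
Then F(pi/6) - F(0) = (1 - 7*sqrt(3)/4) - (2) = -7*sqrt(3)/4 - 1.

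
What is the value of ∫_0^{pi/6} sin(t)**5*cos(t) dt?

Let u = sin(t), so du = cos(t) dt. When t = 0, u = 0; when t = pi/6, u = 1/2.
The integral becomes ∫ u**5 du from 0 to 1/2, with antiderivative u**6/6.
Back in t: F(t) = sin(t)**6/6.
Then F(pi/6) - F(0) = (1/384) - (0) = 1/384.

1/384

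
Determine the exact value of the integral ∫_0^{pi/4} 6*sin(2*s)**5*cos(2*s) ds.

Let u = sin(2*s), so du = 2*cos(2*s) ds. When s = 0, u = 0; when s = pi/4, u = 1.
The integral becomes 3·∫ u**5 du from 0 to 1, with antiderivative u**6/2.
Back in s: F(s) = sin(2*s)**6/2.
Then F(pi/4) - F(0) = (1/2) - (0) = 1/2.

1/2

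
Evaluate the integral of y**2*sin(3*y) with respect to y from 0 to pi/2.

-pi/9 - 2/27

Integrate by parts twice (u = y^2, dv = sin(3*y) dy).
An antiderivative is F(y) = -y**2*cos(3*y)/3 + 2*y*sin(3*y)/9 + 2*cos(3*y)/27.
Then F(pi/2) - F(0) = (-pi/9) - (2/27) = -pi/9 - 2/27.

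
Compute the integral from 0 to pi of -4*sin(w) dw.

An antiderivative is F(w) = 4*cos(w).
Then F(pi) - F(0) = (-4) - (4) = -8.

-8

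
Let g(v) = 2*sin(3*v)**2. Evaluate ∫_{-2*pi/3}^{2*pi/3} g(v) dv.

Use the identity sin^2(3*v) = (1 - cos(6*v))/2.
An antiderivative is F(v) = v - sin(6*v)/6.
Then F(2*pi/3) - F(-2*pi/3) = (2*pi/3) - (-2*pi/3) = 4*pi/3.

4*pi/3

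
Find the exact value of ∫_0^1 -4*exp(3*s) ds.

4/3 - 4*exp(3)/3

An antiderivative is F(s) = -4*exp(3*s)/3.
Then F(1) - F(0) = (-4*exp(3)/3) - (-4/3) = 4/3 - 4*exp(3)/3.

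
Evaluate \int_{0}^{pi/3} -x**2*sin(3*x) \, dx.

Integrate by parts twice (u = x^2, dv = -sin(3*x) dx).
An antiderivative is F(x) = x**2*cos(3*x)/3 - 2*x*sin(3*x)/9 - 2*cos(3*x)/27.
Then F(pi/3) - F(0) = (2/27 - pi**2/27) - (-2/27) = 4/27 - pi**2/27.

4/27 - pi**2/27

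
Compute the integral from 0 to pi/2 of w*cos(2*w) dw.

Integrate by parts once (u = w, dv = cos(2*w) dw).
An antiderivative is F(w) = w*sin(2*w)/2 + cos(2*w)/4.
Then F(pi/2) - F(0) = (-1/4) - (1/4) = -1/2.

-1/2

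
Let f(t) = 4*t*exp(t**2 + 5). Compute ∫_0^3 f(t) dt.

-2*(1 - exp(9))*exp(5)

Let u = t**2 + 5, so du = 2*t dt. When t = 0, u = 5; when t = 3, u = 14.
The integral becomes 2·∫ exp(u) du from 5 to 14, with antiderivative 2*exp(u).
Back in t: F(t) = 2*exp(t**2 + 5).
Then F(3) - F(0) = (2*exp(14)) - (2*exp(5)) = -2*(1 - exp(9))*exp(5).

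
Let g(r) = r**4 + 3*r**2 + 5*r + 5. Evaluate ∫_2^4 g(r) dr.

1472/5

By the power rule, an antiderivative is F(r) = r**5/5 + r**3 + 5*r**2/2 + 5*r.
Then F(4) - F(2) = (1644/5) - (172/5) = 1472/5.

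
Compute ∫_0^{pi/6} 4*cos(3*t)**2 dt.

Use the identity cos^2(3*t) = (1 + cos(6*t))/2.
An antiderivative is F(t) = 2*t + sin(6*t)/3.
Then F(pi/6) - F(0) = (pi/3) - (0) = pi/3.

pi/3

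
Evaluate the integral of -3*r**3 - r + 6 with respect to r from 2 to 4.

By the power rule, an antiderivative is F(r) = -3*r**4/4 - r**2/2 + 6*r.
Then F(4) - F(2) = (-176) - (-2) = -174.

-174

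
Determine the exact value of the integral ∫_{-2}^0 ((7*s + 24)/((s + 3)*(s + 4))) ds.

4*log(2) + 3*log(3)

Factor the denominator: s**2 + 7*s + 12 = (s + 4)(s + 3).
Partial fractions: (7*s + 24)/((s + 3)*(s + 4)) = 4/(s + 4) + 3/(s + 3).
An antiderivative is F(s) = 3*log(s + 3) + 4*log(s + 4).
Then F(0) - F(-2) = (3*log(3) + 8*log(2)) - (log(16)) = 4*log(2) + 3*log(3).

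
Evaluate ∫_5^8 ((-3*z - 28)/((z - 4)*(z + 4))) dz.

Factor the denominator: z**2 - 16 = (z + 4)(z - 4).
Partial fractions: (-3*z - 28)/((z - 4)*(z + 4)) = 2/(z + 4) - 5/(z - 4).
An antiderivative is F(z) = -5*log(z - 4) + 2*log(z + 4).
Then F(8) - F(5) = (log(9/64)) - (log(81)) = -6*log(2) - 2*log(3).

-6*log(2) - 2*log(3)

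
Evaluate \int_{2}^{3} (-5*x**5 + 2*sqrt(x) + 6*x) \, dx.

-3235/6 - 8*sqrt(2)/3 + 4*sqrt(3)

By the power rule, an antiderivative is F(x) = -5*x**6/6 + 4*x**(3/2)/3 + 3*x**2.
Then F(3) - F(2) = (-1161/2 + 4*sqrt(3)) - (-124/3 + 8*sqrt(2)/3) = -3235/6 - 8*sqrt(2)/3 + 4*sqrt(3).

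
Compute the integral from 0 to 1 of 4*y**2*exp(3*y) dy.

Integrate by parts twice (u = y^2, dv = 4*exp(3*y) dy).
An antiderivative is F(y) = (36*y**2 - 24*y + 8)*exp(3*y)/27.
Then F(1) - F(0) = (20*exp(3)/27) - (8/27) = -8/27 + 20*exp(3)/27.

-8/27 + 20*exp(3)/27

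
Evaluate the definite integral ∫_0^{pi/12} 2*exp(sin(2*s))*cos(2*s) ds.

Let u = sin(2*s), so du = 2*cos(2*s) ds. When s = 0, u = 0; when s = pi/12, u = 1/2.
The integral becomes ∫ exp(u) du from 0 to 1/2, with antiderivative exp(u).
Back in s: F(s) = exp(sin(2*s)).
Then F(pi/12) - F(0) = (exp(1/2)) - (1) = -1 + exp(1/2).

-1 + exp(1/2)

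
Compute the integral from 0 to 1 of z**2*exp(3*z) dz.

Integrate by parts twice (u = z^2, dv = exp(3*z) dz).
An antiderivative is F(z) = (9*z**2 - 6*z + 2)*exp(3*z)/27.
Then F(1) - F(0) = (5*exp(3)/27) - (2/27) = -2/27 + 5*exp(3)/27.

-2/27 + 5*exp(3)/27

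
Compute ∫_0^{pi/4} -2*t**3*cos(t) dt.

Integrate by parts 3 times (u = t^3, dv = -2*cos(t) dt).
An antiderivative is F(t) = -2*t**3*sin(t) - 6*t**2*cos(t) + 12*t*sin(t) + 12*cos(t).
Then F(pi/4) - F(0) = (sqrt(2)*(-12*pi**2 - pi**3 + 96*pi + 384)/64) - (12) = -12 - 3*sqrt(2)*pi**2/16 - sqrt(2)*pi**3/64 + 3*sqrt(2)*pi/2 + 6*sqrt(2).

-12 - 3*sqrt(2)*pi**2/16 - sqrt(2)*pi**3/64 + 3*sqrt(2)*pi/2 + 6*sqrt(2)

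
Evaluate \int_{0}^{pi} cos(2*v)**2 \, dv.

Use the identity cos^2(2*v) = (1 + cos(4*v))/2.
An antiderivative is F(v) = v/2 + sin(4*v)/8.
Then F(pi) - F(0) = (pi/2) - (0) = pi/2.

pi/2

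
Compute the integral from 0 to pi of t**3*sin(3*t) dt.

pi*(-2 + 3*pi**2)/9

Integrate by parts 3 times (u = t^3, dv = sin(3*t) dt).
An antiderivative is F(t) = -t**3*cos(3*t)/3 + t**2*sin(3*t)/3 + 2*t*cos(3*t)/9 - 2*sin(3*t)/27.
Then F(pi) - F(0) = (pi*(-2 + 3*pi**2)/9) - (0) = pi*(-2 + 3*pi**2)/9.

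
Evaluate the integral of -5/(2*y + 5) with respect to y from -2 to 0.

An antiderivative is F(y) = -5*log(2*y + 5)/2.
Then F(0) - F(-2) = (-5*log(5)/2) - (0) = -5*log(5)/2.

-5*log(5)/2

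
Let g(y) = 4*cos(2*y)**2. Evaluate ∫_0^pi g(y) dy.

2*pi

Use the identity cos^2(2*y) = (1 + cos(4*y))/2.
An antiderivative is F(y) = 2*y + sin(4*y)/2.
Then F(pi) - F(0) = (2*pi) - (0) = 2*pi.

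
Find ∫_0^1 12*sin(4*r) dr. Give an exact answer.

Let u = 4*r, so du = 4 dr. When r = 0, u = 0; when r = 1, u = 4.
The integral becomes 3·∫ sin(u) du from 0 to 4, with antiderivative -3*cos(u).
Back in r: F(r) = -3*cos(4*r).
Then F(1) - F(0) = (-3*cos(4)) - (-3) = 3 - 3*cos(4).

3 - 3*cos(4)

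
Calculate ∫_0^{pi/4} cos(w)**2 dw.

Use the identity cos^2(w) = (1 + cos(2*w))/2.
An antiderivative is F(w) = w/2 + sin(2*w)/4.
Then F(pi/4) - F(0) = (1/4 + pi/8) - (0) = 1/4 + pi/8.

1/4 + pi/8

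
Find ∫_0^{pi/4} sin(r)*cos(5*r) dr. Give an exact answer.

-1/6

Use the identity sin(r)cos(5*r) = [sin(6*r) + sin(-4*r)]/2.
An antiderivative is F(r) = cos(4*r)/8 - cos(6*r)/12.
Then F(pi/4) - F(0) = (-1/8) - (1/24) = -1/6.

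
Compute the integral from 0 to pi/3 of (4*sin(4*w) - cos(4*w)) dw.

sqrt(3)/8 + 3/2

An antiderivative is F(w) = -sin(4*w)/4 - cos(4*w).
Then F(pi/3) - F(0) = (sqrt(3)/8 + 1/2) - (-1) = sqrt(3)/8 + 3/2.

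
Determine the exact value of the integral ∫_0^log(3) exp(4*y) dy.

Let u = exp(y), so du = exp(y) dy. When y = 0, u = 1; when y = log(3), u = 3.
The integral becomes ∫ u**3 du from 1 to 3, with antiderivative u**4/4.
Back in y: F(y) = exp(4*y)/4.
Then F(log(3)) - F(0) = (81/4) - (1/4) = 20.

20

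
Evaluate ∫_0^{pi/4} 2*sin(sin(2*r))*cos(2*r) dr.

Let u = sin(2*r), so du = 2*cos(2*r) dr. When r = 0, u = 0; when r = pi/4, u = 1.
The integral becomes ∫ sin(u) du from 0 to 1, with antiderivative -cos(u).
Back in r: F(r) = -cos(sin(2*r)).
Then F(pi/4) - F(0) = (-cos(1)) - (-1) = 1 - cos(1).

1 - cos(1)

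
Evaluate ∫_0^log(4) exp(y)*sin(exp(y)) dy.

Let u = exp(y), so du = exp(y) dy. When y = 0, u = 1; when y = log(4), u = 4.
The integral becomes ∫ sin(u) du from 1 to 4, with antiderivative -cos(u).
Back in y: F(y) = -cos(exp(y)).
Then F(log(4)) - F(0) = (-cos(4)) - (-cos(1)) = cos(1) - cos(4).

cos(1) - cos(4)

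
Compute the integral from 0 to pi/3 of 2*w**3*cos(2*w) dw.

-sqrt(3)*pi/4 - pi**2/12 + sqrt(3)*pi**3/54 + 9/8

Integrate by parts 3 times (u = w^3, dv = 2*cos(2*w) dw).
An antiderivative is F(w) = w**3*sin(2*w) + 3*w**2*cos(2*w)/2 - 3*w*sin(2*w)/2 - 3*cos(2*w)/4.
Then F(pi/3) - F(0) = (-sqrt(3)*pi/4 - pi**2/12 + 3/8 + sqrt(3)*pi**3/54) - (-3/4) = -sqrt(3)*pi/4 - pi**2/12 + sqrt(3)*pi**3/54 + 9/8.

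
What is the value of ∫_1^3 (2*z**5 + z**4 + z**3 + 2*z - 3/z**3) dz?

By the power rule, an antiderivative is F(z) = z**6/3 + z**5/5 + z**4/4 + z**2 + 3/(2*z**2).
Then F(3) - F(1) = (19261/60) - (197/60) = 4766/15.

4766/15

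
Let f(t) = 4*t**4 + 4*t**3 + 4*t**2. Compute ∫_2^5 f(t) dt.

16197/5

By the power rule, an antiderivative is F(t) = 4*t**5/5 + t**4 + 4*t**3/3.
Then F(5) - F(2) = (9875/3) - (784/15) = 16197/5.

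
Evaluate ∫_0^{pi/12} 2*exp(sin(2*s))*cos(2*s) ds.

-1 + exp(1/2)

Let u = sin(2*s), so du = 2*cos(2*s) ds. When s = 0, u = 0; when s = pi/12, u = 1/2.
The integral becomes ∫ exp(u) du from 0 to 1/2, with antiderivative exp(u).
Back in s: F(s) = exp(sin(2*s)).
Then F(pi/12) - F(0) = (exp(1/2)) - (1) = -1 + exp(1/2).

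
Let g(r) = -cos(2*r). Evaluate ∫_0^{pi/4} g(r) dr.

An antiderivative is F(r) = -sin(2*r)/2.
Then F(pi/4) - F(0) = (-1/2) - (0) = -1/2.

-1/2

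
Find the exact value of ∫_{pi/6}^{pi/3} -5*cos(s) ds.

5/2 - 5*sqrt(3)/2

An antiderivative is F(s) = -5*sin(s).
Then F(pi/3) - F(pi/6) = (-5*sqrt(3)/2) - (-5/2) = 5/2 - 5*sqrt(3)/2.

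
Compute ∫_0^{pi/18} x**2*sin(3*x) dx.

Integrate by parts twice (u = x^2, dv = sin(3*x) dx).
An antiderivative is F(x) = -x**2*cos(3*x)/3 + 2*x*sin(3*x)/9 + 2*cos(3*x)/27.
Then F(pi/18) - F(0) = (-sqrt(3)*pi**2/1944 + pi/162 + sqrt(3)/27) - (2/27) = -2/27 - sqrt(3)*pi**2/1944 + pi/162 + sqrt(3)/27.

-2/27 - sqrt(3)*pi**2/1944 + pi/162 + sqrt(3)/27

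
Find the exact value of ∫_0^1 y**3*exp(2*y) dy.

Integrate by parts 3 times (u = y^3, dv = exp(2*y) dy).
An antiderivative is F(y) = (4*y**3 - 6*y**2 + 6*y - 3)*exp(2*y)/8.
Then F(1) - F(0) = (exp(2)/8) - (-3/8) = 3/8 + exp(2)/8.

3/8 + exp(2)/8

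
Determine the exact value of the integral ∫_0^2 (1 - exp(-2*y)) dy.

An antiderivative is F(y) = y + exp(-2*y)/2.
Then F(2) - F(0) = (exp(-4)/2 + 2) - (1/2) = exp(-4)/2 + 3/2.

exp(-4)/2 + 3/2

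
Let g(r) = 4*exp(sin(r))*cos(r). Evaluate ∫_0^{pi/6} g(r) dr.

-4 + 4*exp(1/2)

Let u = sin(r), so du = cos(r) dr. When r = 0, u = 0; when r = pi/6, u = 1/2.
The integral becomes 4·∫ exp(u) du from 0 to 1/2, with antiderivative 4*exp(u).
Back in r: F(r) = 4*exp(sin(r)).
Then F(pi/6) - F(0) = (4*exp(1/2)) - (4) = -4 + 4*exp(1/2).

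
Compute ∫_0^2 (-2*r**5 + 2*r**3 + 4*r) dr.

-16/3

By the power rule, an antiderivative is F(r) = -r**6/3 + r**4/2 + 2*r**2.
Then F(2) - F(0) = (-16/3) - (0) = -16/3.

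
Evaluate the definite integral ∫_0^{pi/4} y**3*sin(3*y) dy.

Integrate by parts 3 times (u = y^3, dv = sin(3*y) dy).
An antiderivative is F(y) = -y**3*cos(3*y)/3 + y**2*sin(3*y)/3 + 2*y*cos(3*y)/9 - 2*sin(3*y)/27.
Then F(pi/4) - F(0) = (sqrt(2)*(-96*pi - 128 + 9*pi**3 + 36*pi**2)/3456) - (0) = sqrt(2)*(-96*pi - 128 + 9*pi**3 + 36*pi**2)/3456.

sqrt(2)*(-96*pi - 128 + 9*pi**3 + 36*pi**2)/3456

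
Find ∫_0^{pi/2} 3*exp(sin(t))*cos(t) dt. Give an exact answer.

Let u = sin(t), so du = cos(t) dt. When t = 0, u = 0; when t = pi/2, u = 1.
The integral becomes 3·∫ exp(u) du from 0 to 1, with antiderivative 3*exp(u).
Back in t: F(t) = 3*exp(sin(t)).
Then F(pi/2) - F(0) = (3*E) - (3) = -3 + 3*E.

-3 + 3*E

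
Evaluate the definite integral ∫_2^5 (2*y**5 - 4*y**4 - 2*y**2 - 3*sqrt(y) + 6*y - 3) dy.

-10*sqrt(5) + 4*sqrt(2) + 13443/5

By the power rule, an antiderivative is F(y) = y**6/3 - 4*y**5/5 - 2*y**(3/2) - 2*y**3/3 + 3*y**2 - 3*y.
Then F(5) - F(2) = (2685 - 10*sqrt(5)) - (-4*sqrt(2) - 18/5) = -10*sqrt(5) + 4*sqrt(2) + 13443/5.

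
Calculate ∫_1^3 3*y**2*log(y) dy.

Integrate by parts once (u = ln y, dv = 3*y**2 dy).
An antiderivative is F(y) = y**3*(3*log(y) - 1)/3.
Then F(3) - F(1) = (-9 + 27*log(3)) - (-1/3) = -26/3 + 27*log(3).

-26/3 + 27*log(3)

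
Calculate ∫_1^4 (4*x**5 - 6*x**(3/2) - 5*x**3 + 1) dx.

By the power rule, an antiderivative is F(x) = 2*x**6/3 - 12*x**(5/2)/5 - 5*x**4/4 + x.
Then F(4) - F(1) = (35068/15) - (-119/60) = 46797/20.

46797/20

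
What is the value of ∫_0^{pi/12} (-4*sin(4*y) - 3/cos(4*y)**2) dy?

-3*sqrt(3)/4 - 1/2

An antiderivative is F(y) = cos(4*y) - 3*tan(4*y)/4.
Then F(pi/12) - F(0) = (1/2 - 3*sqrt(3)/4) - (1) = -3*sqrt(3)/4 - 1/2.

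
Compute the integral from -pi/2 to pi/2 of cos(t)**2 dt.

pi/2

Use the identity cos^2(t) = (1 + cos(2*t))/2.
An antiderivative is F(t) = t/2 + sin(2*t)/4.
Then F(pi/2) - F(-pi/2) = (pi/4) - (-pi/4) = pi/2.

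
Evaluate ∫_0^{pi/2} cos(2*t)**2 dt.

Use the identity cos^2(2*t) = (1 + cos(4*t))/2.
An antiderivative is F(t) = t/2 + sin(4*t)/8.
Then F(pi/2) - F(0) = (pi/4) - (0) = pi/4.

pi/4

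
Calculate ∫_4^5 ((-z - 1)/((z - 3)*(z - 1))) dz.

Factor the denominator: z**2 - 4*z + 3 = (z - 1)(z - 3).
Partial fractions: (-z - 1)/((z - 3)*(z - 1)) = 1/(z - 1) - 2/(z - 3).
An antiderivative is F(z) = -2*log(z - 3) + log(z - 1).
Then F(5) - F(4) = (0) - (log(3)) = -log(3).

-log(3)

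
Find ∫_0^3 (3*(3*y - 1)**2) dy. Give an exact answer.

171

Let u = 3*y - 1, so du = 3 dy. When y = 0, u = -1; when y = 3, u = 8.
The integral becomes ∫ u**2 du from -1 to 8, with antiderivative u**3/3.
Back in y: F(y) = (3*y - 1)**3/3.
Then F(3) - F(0) = (512/3) - (-1/3) = 171.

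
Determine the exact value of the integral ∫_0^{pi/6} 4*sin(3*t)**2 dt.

pi/3

Use the identity sin^2(3*t) = (1 - cos(6*t))/2.
An antiderivative is F(t) = 2*t - sin(6*t)/3.
Then F(pi/6) - F(0) = (pi/3) - (0) = pi/3.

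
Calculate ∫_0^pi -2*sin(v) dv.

-4

An antiderivative is F(v) = 2*cos(v).
Then F(pi) - F(0) = (-2) - (2) = -4.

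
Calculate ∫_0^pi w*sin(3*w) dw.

Integrate by parts once (u = w, dv = sin(3*w) dw).
An antiderivative is F(w) = -w*cos(3*w)/3 + sin(3*w)/9.
Then F(pi) - F(0) = (pi/3) - (0) = pi/3.

pi/3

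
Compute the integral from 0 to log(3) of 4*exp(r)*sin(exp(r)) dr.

4*cos(1) - 4*cos(3)

Let u = exp(r), so du = exp(r) dr. When r = 0, u = 1; when r = log(3), u = 3.
The integral becomes 4·∫ sin(u) du from 1 to 3, with antiderivative -4*cos(u).
Back in r: F(r) = -4*cos(exp(r)).
Then F(log(3)) - F(0) = (-4*cos(3)) - (-4*cos(1)) = 4*cos(1) - 4*cos(3).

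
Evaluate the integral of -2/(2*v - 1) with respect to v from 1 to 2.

An antiderivative is F(v) = -log(2*v - 1).
Then F(2) - F(1) = (-log(3)) - (0) = -log(3).

-log(3)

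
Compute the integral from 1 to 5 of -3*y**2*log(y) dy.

124/3 - 125*log(5)

Integrate by parts once (u = ln y, dv = -3*y**2 dy).
An antiderivative is F(y) = -y**3*(3*log(y) - 1)/3.
Then F(5) - F(1) = (125/3 - 125*log(5)) - (1/3) = 124/3 - 125*log(5).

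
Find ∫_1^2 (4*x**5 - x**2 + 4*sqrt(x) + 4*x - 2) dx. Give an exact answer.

16*sqrt(2)/3 + 41

By the power rule, an antiderivative is F(x) = 2*x**6/3 + 8*x**(3/2)/3 - x**3/3 + 2*x**2 - 2*x.
Then F(2) - F(1) = (16*sqrt(2)/3 + 44) - (3) = 16*sqrt(2)/3 + 41.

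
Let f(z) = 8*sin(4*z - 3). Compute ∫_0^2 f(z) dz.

2*cos(3) - 2*cos(5)

Let u = 4*z - 3, so du = 4 dz. When z = 0, u = -3; when z = 2, u = 5.
The integral becomes 2·∫ sin(u) du from -3 to 5, with antiderivative -2*cos(u).
Back in z: F(z) = -2*cos(4*z - 3).
Then F(2) - F(0) = (-2*cos(5)) - (-2*cos(3)) = 2*cos(3) - 2*cos(5).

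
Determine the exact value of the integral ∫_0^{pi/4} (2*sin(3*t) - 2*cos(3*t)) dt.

An antiderivative is F(t) = -2*sin(3*t)/3 - 2*cos(3*t)/3.
Then F(pi/4) - F(0) = (0) - (-2/3) = 2/3.

2/3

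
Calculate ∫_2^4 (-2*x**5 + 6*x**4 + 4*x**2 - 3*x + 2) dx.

-1394/15

By the power rule, an antiderivative is F(x) = -x**6/3 + 6*x**5/5 + 4*x**3/3 - 3*x**2/2 + 2*x.
Then F(4) - F(2) = (-336/5) - (386/15) = -1394/15.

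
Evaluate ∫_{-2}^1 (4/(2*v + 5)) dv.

An antiderivative is F(v) = 2*log(2*v + 5).
Then F(1) - F(-2) = (log(49)) - (0) = log(49).

log(49)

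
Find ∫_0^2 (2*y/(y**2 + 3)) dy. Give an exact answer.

log(7/3)

Let u = y**2 + 3, so du = 2*y dy. When y = 0, u = 3; when y = 2, u = 7.
The integral becomes ∫ 1/u du from 3 to 7, with antiderivative log(u).
Back in y: F(y) = log(y**2 + 3).
Then F(2) - F(0) = (log(7)) - (log(3)) = log(7/3).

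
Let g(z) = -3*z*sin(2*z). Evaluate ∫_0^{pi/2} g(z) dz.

-3*pi/4

Integrate by parts once (u = z, dv = -3*sin(2*z) dz).
An antiderivative is F(z) = 3*z*cos(2*z)/2 - 3*sin(2*z)/4.
Then F(pi/2) - F(0) = (-3*pi/4) - (0) = -3*pi/4.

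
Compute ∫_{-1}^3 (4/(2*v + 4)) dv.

An antiderivative is F(v) = 2*log(2*v + 4).
Then F(3) - F(-1) = (log(100)) - (log(4)) = log(25).

log(25)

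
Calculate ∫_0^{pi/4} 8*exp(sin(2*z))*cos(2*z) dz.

-4 + 4*E

Let u = sin(2*z), so du = 2*cos(2*z) dz. When z = 0, u = 0; when z = pi/4, u = 1.
The integral becomes 4·∫ exp(u) du from 0 to 1, with antiderivative 4*exp(u).
Back in z: F(z) = 4*exp(sin(2*z)).
Then F(pi/4) - F(0) = (4*E) - (4) = -4 + 4*E.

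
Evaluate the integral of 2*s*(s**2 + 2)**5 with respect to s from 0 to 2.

Let u = s**2 + 2, so du = 2*s ds. When s = 0, u = 2; when s = 2, u = 6.
The integral becomes ∫ u**5 du from 2 to 6, with antiderivative u**6/6.
Back in s: F(s) = (s**2 + 2)**6/6.
Then F(2) - F(0) = (7776) - (32/3) = 23296/3.

23296/3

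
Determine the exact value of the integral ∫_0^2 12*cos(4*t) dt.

Let u = 4*t, so du = 4 dt. When t = 0, u = 0; when t = 2, u = 8.
The integral becomes 3·∫ cos(u) du from 0 to 8, with antiderivative 3*sin(u).
Back in t: F(t) = 3*sin(4*t).
Then F(2) - F(0) = (3*sin(8)) - (0) = 3*sin(8).

3*sin(8)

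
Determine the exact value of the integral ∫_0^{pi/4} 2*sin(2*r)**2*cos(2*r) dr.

1/3

Let u = sin(2*r), so du = 2*cos(2*r) dr. When r = 0, u = 0; when r = pi/4, u = 1.
The integral becomes ∫ u**2 du from 0 to 1, with antiderivative u**3/3.
Back in r: F(r) = sin(2*r)**3/3.
Then F(pi/4) - F(0) = (1/3) - (0) = 1/3.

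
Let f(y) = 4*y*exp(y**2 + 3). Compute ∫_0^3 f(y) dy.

-2*(1 - exp(9))*exp(3)

Let u = y**2 + 3, so du = 2*y dy. When y = 0, u = 3; when y = 3, u = 12.
The integral becomes 2·∫ exp(u) du from 3 to 12, with antiderivative 2*exp(u).
Back in y: F(y) = 2*exp(y**2 + 3).
Then F(3) - F(0) = (2*exp(12)) - (2*exp(3)) = -2*(1 - exp(9))*exp(3).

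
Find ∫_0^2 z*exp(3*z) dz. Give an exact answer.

Integrate by parts once (u = z, dv = exp(3*z) dz).
An antiderivative is F(z) = (3*z - 1)*exp(3*z)/9.
Then F(2) - F(0) = (5*exp(6)/9) - (-1/9) = 1/9 + 5*exp(6)/9.

1/9 + 5*exp(6)/9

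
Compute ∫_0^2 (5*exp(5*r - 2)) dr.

-(1 - exp(10))*exp(-2)

Let u = 5*r - 2, so du = 5 dr. When r = 0, u = -2; when r = 2, u = 8.
The integral becomes ∫ exp(u) du from -2 to 8, with antiderivative exp(u).
Back in r: F(r) = exp(5*r - 2).
Then F(2) - F(0) = (exp(8)) - (exp(-2)) = -(1 - exp(10))*exp(-2).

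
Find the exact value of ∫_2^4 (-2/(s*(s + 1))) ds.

Factor the denominator: s**2 + s = (s + 1)s.
Partial fractions: -2/(s*(s + 1)) = 2/(s + 1) - 2/s.
An antiderivative is F(s) = -2*log(s) + 2*log(s + 1).
Then F(4) - F(2) = (log(25/16)) - (log(9/4)) = log(25/36).

log(25/36)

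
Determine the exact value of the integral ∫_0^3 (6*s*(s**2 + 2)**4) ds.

Let u = s**2 + 2, so du = 2*s ds. When s = 0, u = 2; when s = 3, u = 11.
The integral becomes 3·∫ u**4 du from 2 to 11, with antiderivative 3*u**5/5.
Back in s: F(s) = 3*(s**2 + 2)**5/5.
Then F(3) - F(0) = (483153/5) - (96/5) = 483057/5.

483057/5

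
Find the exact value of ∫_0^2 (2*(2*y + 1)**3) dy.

Let u = 2*y + 1, so du = 2 dy. When y = 0, u = 1; when y = 2, u = 5.
The integral becomes ∫ u**3 du from 1 to 5, with antiderivative u**4/4.
Back in y: F(y) = (2*y + 1)**4/4.
Then F(2) - F(0) = (625/4) - (1/4) = 156.

156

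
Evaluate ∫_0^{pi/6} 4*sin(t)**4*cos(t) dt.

1/40

Let u = sin(t), so du = cos(t) dt. When t = 0, u = 0; when t = pi/6, u = 1/2.
The integral becomes 4·∫ u**4 du from 0 to 1/2, with antiderivative 4*u**5/5.
Back in t: F(t) = 4*sin(t)**5/5.
Then F(pi/6) - F(0) = (1/40) - (0) = 1/40.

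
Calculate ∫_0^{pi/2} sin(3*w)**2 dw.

Use the identity sin^2(3*w) = (1 - cos(6*w))/2.
An antiderivative is F(w) = w/2 - sin(6*w)/12.
Then F(pi/2) - F(0) = (pi/4) - (0) = pi/4.

pi/4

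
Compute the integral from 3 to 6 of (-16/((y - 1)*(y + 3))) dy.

Factor the denominator: y**2 + 2*y - 3 = (y + 3)(y - 1).
Partial fractions: -16/((y - 1)*(y + 3)) = 4/(y + 3) - 4/(y - 1).
An antiderivative is F(y) = -4*log(y - 1) + 4*log(y + 3).
Then F(6) - F(3) = (-4*log(5) + 8*log(3)) - (log(81)) = -4*log(5) + 4*log(3).

-4*log(5) + 4*log(3)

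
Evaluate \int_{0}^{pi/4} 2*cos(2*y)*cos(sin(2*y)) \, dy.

sin(1)

Let u = sin(2*y), so du = 2*cos(2*y) dy. When y = 0, u = 0; when y = pi/4, u = 1.
The integral becomes ∫ cos(u) du from 0 to 1, with antiderivative sin(u).
Back in y: F(y) = sin(sin(2*y)).
Then F(pi/4) - F(0) = (sin(1)) - (0) = sin(1).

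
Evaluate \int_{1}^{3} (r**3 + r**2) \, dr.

By the power rule, an antiderivative is F(r) = r**4/4 + r**3/3.
Then F(3) - F(1) = (117/4) - (7/12) = 86/3.

86/3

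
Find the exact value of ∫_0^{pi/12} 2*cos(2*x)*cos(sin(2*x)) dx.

sin(1/2)

Let u = sin(2*x), so du = 2*cos(2*x) dx. When x = 0, u = 0; when x = pi/12, u = 1/2.
The integral becomes ∫ cos(u) du from 0 to 1/2, with antiderivative sin(u).
Back in x: F(x) = sin(sin(2*x)).
Then F(pi/12) - F(0) = (sin(1/2)) - (0) = sin(1/2).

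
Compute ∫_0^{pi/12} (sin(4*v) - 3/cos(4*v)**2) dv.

An antiderivative is F(v) = -cos(4*v)/4 - 3*tan(4*v)/4.
Then F(pi/12) - F(0) = (-3*sqrt(3)/4 - 1/8) - (-1/4) = 1/8 - 3*sqrt(3)/4.

1/8 - 3*sqrt(3)/4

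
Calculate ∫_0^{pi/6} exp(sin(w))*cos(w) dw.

-1 + exp(1/2)

Let u = sin(w), so du = cos(w) dw. When w = 0, u = 0; when w = pi/6, u = 1/2.
The integral becomes ∫ exp(u) du from 0 to 1/2, with antiderivative exp(u).
Back in w: F(w) = exp(sin(w)).
Then F(pi/6) - F(0) = (exp(1/2)) - (1) = -1 + exp(1/2).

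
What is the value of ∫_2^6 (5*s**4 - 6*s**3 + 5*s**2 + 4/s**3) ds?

55540/9

By the power rule, an antiderivative is F(s) = s**5 - 3*s**4/2 + 5*s**3/3 - 2/s**2.
Then F(6) - F(2) = (111455/18) - (125/6) = 55540/9.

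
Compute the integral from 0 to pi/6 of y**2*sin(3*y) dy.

-2/27 + pi/27

Integrate by parts twice (u = y^2, dv = sin(3*y) dy).
An antiderivative is F(y) = -y**2*cos(3*y)/3 + 2*y*sin(3*y)/9 + 2*cos(3*y)/27.
Then F(pi/6) - F(0) = (pi/27) - (2/27) = -2/27 + pi/27.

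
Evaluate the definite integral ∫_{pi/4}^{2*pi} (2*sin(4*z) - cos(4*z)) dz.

An antiderivative is F(z) = -sin(4*z)/4 - cos(4*z)/2.
Then F(2*pi) - F(pi/4) = (-1/2) - (1/2) = -1.

-1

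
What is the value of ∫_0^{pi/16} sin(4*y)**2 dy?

-1/16 + pi/32

Use the identity sin^2(4*y) = (1 - cos(8*y))/2.
An antiderivative is F(y) = y/2 - sin(8*y)/16.
Then F(pi/16) - F(0) = (-1/16 + pi/32) - (0) = -1/16 + pi/32.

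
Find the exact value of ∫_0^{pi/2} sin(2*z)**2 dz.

pi/4

Use the identity sin^2(2*z) = (1 - cos(4*z))/2.
An antiderivative is F(z) = z/2 - sin(4*z)/8.
Then F(pi/2) - F(0) = (pi/4) - (0) = pi/4.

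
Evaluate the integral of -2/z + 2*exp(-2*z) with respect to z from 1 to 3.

An antiderivative is F(z) = -2*log(z) - exp(-2*z).
Then F(3) - F(1) = (-2*log(3) - exp(-6)) - (-exp(-2)) = -2*log(3) - exp(-6) + exp(-2).

-2*log(3) - exp(-6) + exp(-2)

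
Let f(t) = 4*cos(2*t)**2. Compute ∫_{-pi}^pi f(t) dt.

Use the identity cos^2(2*t) = (1 + cos(4*t))/2.
An antiderivative is F(t) = 2*t + sin(4*t)/2.
Then F(pi) - F(-pi) = (2*pi) - (-2*pi) = 4*pi.

4*pi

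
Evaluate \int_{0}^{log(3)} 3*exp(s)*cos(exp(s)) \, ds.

-3*sin(1) + 3*sin(3)

Let u = exp(s), so du = exp(s) ds. When s = 0, u = 1; when s = log(3), u = 3.
The integral becomes 3·∫ cos(u) du from 1 to 3, with antiderivative 3*sin(u).
Back in s: F(s) = 3*sin(exp(s)).
Then F(log(3)) - F(0) = (3*sin(3)) - (3*sin(1)) = -3*sin(1) + 3*sin(3).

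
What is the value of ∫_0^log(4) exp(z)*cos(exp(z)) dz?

Let u = exp(z), so du = exp(z) dz. When z = 0, u = 1; when z = log(4), u = 4.
The integral becomes ∫ cos(u) du from 1 to 4, with antiderivative sin(u).
Back in z: F(z) = sin(exp(z)).
Then F(log(4)) - F(0) = (sin(4)) - (sin(1)) = -sin(1) + sin(4).

-sin(1) + sin(4)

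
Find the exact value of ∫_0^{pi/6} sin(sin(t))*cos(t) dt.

Let u = sin(t), so du = cos(t) dt. When t = 0, u = 0; when t = pi/6, u = 1/2.
The integral becomes ∫ sin(u) du from 0 to 1/2, with antiderivative -cos(u).
Back in t: F(t) = -cos(sin(t)).
Then F(pi/6) - F(0) = (-cos(1/2)) - (-1) = 1 - cos(1/2).

1 - cos(1/2)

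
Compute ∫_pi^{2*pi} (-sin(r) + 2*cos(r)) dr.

An antiderivative is F(r) = 2*sin(r) + cos(r).
Then F(2*pi) - F(pi) = (1) - (-1) = 2.

2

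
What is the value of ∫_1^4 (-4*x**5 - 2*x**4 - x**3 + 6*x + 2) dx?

By the power rule, an antiderivative is F(x) = -2*x**6/3 - 2*x**5/5 - x**4/4 + 3*x**2 + 2*x.
Then F(4) - F(1) = (-47224/15) - (221/60) = -63039/20.

-63039/20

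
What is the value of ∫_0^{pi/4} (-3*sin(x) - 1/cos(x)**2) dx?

-4 + 3*sqrt(2)/2

An antiderivative is F(x) = 3*cos(x) - tan(x).
Then F(pi/4) - F(0) = (-1 + 3*sqrt(2)/2) - (3) = -4 + 3*sqrt(2)/2.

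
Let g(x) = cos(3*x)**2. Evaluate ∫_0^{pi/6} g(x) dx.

Use the identity cos^2(3*x) = (1 + cos(6*x))/2.
An antiderivative is F(x) = x/2 + sin(6*x)/12.
Then F(pi/6) - F(0) = (pi/12) - (0) = pi/12.

pi/12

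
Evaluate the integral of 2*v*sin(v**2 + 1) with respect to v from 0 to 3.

Let u = v**2 + 1, so du = 2*v dv. When v = 0, u = 1; when v = 3, u = 10.
The integral becomes ∫ sin(u) du from 1 to 10, with antiderivative -cos(u).
Back in v: F(v) = -cos(v**2 + 1).
Then F(3) - F(0) = (-cos(10)) - (-cos(1)) = cos(1) - cos(10).

cos(1) - cos(10)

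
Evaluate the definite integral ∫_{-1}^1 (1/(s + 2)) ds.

log(3)

An antiderivative is F(s) = log(s + 2).
Then F(1) - F(-1) = (log(3)) - (0) = log(3).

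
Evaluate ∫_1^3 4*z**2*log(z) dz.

Integrate by parts once (u = ln z, dv = 4*z**2 dz).
An antiderivative is F(z) = 4*z**3*(3*log(z) - 1)/9.
Then F(3) - F(1) = (-12 + 36*log(3)) - (-4/9) = -104/9 + 36*log(3).

-104/9 + 36*log(3)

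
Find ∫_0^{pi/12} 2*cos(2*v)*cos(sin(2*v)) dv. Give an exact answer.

sin(1/2)

Let u = sin(2*v), so du = 2*cos(2*v) dv. When v = 0, u = 0; when v = pi/12, u = 1/2.
The integral becomes ∫ cos(u) du from 0 to 1/2, with antiderivative sin(u).
Back in v: F(v) = sin(sin(2*v)).
Then F(pi/12) - F(0) = (sin(1/2)) - (0) = sin(1/2).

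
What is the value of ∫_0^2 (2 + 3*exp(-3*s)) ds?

An antiderivative is F(s) = 2*s - exp(-3*s).
Then F(2) - F(0) = (4 - exp(-6)) - (-1) = 5 - exp(-6).

5 - exp(-6)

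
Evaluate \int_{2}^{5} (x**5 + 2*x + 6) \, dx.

5265/2

By the power rule, an antiderivative is F(x) = x**6/6 + x**2 + 6*x.
Then F(5) - F(2) = (15955/6) - (80/3) = 5265/2.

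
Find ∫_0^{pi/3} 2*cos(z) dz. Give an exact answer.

sqrt(3)

An antiderivative is F(z) = 2*sin(z).
Then F(pi/3) - F(0) = (sqrt(3)) - (0) = sqrt(3).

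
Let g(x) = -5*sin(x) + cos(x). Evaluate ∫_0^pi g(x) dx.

An antiderivative is F(x) = sin(x) + 5*cos(x).
Then F(pi) - F(0) = (-5) - (5) = -10.

-10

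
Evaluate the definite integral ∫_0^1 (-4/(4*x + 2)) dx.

An antiderivative is F(x) = -log(4*x + 2).
Then F(1) - F(0) = (-log(6)) - (-log(2)) = -log(3).

-log(3)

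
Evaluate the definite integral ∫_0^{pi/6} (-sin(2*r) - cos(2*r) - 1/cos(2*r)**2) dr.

-3*sqrt(3)/4 - 1/4

An antiderivative is F(r) = -sin(2*r)/2 + cos(2*r)/2 - tan(2*r)/2.
Then F(pi/6) - F(0) = (1/4 - 3*sqrt(3)/4) - (1/2) = -3*sqrt(3)/4 - 1/4.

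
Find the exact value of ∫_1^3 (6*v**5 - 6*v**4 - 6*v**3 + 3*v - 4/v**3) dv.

14752/45

By the power rule, an antiderivative is F(v) = v**6 - 6*v**5/5 - 3*v**4/2 + 3*v**2/2 + 2/v**2.
Then F(3) - F(1) = (14833/45) - (9/5) = 14752/45.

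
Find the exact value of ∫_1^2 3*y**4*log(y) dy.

Integrate by parts once (u = ln y, dv = 3*y**4 dy).
An antiderivative is F(y) = 3*y**5*(5*log(y) - 1)/25.
Then F(2) - F(1) = (-96/25 + 96*log(2)/5) - (-3/25) = -93/25 + 96*log(2)/5.

-93/25 + 96*log(2)/5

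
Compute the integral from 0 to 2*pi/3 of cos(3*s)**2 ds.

Use the identity cos^2(3*s) = (1 + cos(6*s))/2.
An antiderivative is F(s) = s/2 + sin(6*s)/12.
Then F(2*pi/3) - F(0) = (pi/3) - (0) = pi/3.

pi/3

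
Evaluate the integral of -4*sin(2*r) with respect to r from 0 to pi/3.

An antiderivative is F(r) = 2*cos(2*r).
Then F(pi/3) - F(0) = (-1) - (2) = -3.

-3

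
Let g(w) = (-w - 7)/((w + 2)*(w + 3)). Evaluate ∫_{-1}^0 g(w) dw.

-9*log(2) + 4*log(3)

Factor the denominator: w**2 + 5*w + 6 = (w + 3)(w + 2).
Partial fractions: (-w - 7)/((w + 2)*(w + 3)) = 4/(w + 3) - 5/(w + 2).
An antiderivative is F(w) = -5*log(w + 2) + 4*log(w + 3).
Then F(0) - F(-1) = (log(81/32)) - (log(16)) = -9*log(2) + 4*log(3).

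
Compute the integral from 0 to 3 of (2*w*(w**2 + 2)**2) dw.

Let u = w**2 + 2, so du = 2*w dw. When w = 0, u = 2; when w = 3, u = 11.
The integral becomes ∫ u**2 du from 2 to 11, with antiderivative u**3/3.
Back in w: F(w) = (w**2 + 2)**3/3.
Then F(3) - F(0) = (1331/3) - (8/3) = 441.

441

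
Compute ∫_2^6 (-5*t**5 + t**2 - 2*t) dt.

By the power rule, an antiderivative is F(t) = -5*t**6/6 + t**3/3 - t**2.
Then F(6) - F(2) = (-38844) - (-164/3) = -116368/3.

-116368/3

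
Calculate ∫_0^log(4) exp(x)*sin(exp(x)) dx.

cos(1) - cos(4)

Let u = exp(x), so du = exp(x) dx. When x = 0, u = 1; when x = log(4), u = 4.
The integral becomes ∫ sin(u) du from 1 to 4, with antiderivative -cos(u).
Back in x: F(x) = -cos(exp(x)).
Then F(log(4)) - F(0) = (-cos(4)) - (-cos(1)) = cos(1) - cos(4).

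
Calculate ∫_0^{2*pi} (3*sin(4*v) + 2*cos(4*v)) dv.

An antiderivative is F(v) = sin(4*v)/2 - 3*cos(4*v)/4.
Then F(2*pi) - F(0) = (-3/4) - (-3/4) = 0.

0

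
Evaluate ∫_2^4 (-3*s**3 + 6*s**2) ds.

By the power rule, an antiderivative is F(s) = -3*s**4/4 + 2*s**3.
Then F(4) - F(2) = (-64) - (4) = -68.

-68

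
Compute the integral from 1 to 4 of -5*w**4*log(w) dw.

Integrate by parts once (u = ln w, dv = -5*w**4 dw).
An antiderivative is F(w) = -w**5*(5*log(w) - 1)/5.
Then F(4) - F(1) = (1024/5 - 2048*log(2)) - (1/5) = 1023/5 - 2048*log(2).

1023/5 - 2048*log(2)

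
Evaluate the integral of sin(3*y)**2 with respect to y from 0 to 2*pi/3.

pi/3

Use the identity sin^2(3*y) = (1 - cos(6*y))/2.
An antiderivative is F(y) = y/2 - sin(6*y)/12.
Then F(2*pi/3) - F(0) = (pi/3) - (0) = pi/3.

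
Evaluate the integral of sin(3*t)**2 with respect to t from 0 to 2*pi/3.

pi/3

Use the identity sin^2(3*t) = (1 - cos(6*t))/2.
An antiderivative is F(t) = t/2 - sin(6*t)/12.
Then F(2*pi/3) - F(0) = (pi/3) - (0) = pi/3.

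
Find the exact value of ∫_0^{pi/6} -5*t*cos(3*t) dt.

Integrate by parts once (u = t, dv = -5*cos(3*t) dt).
An antiderivative is F(t) = -5*t*sin(3*t)/3 - 5*cos(3*t)/9.
Then F(pi/6) - F(0) = (-5*pi/18) - (-5/9) = 5/9 - 5*pi/18.

5/9 - 5*pi/18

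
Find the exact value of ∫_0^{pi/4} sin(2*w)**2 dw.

pi/8

Use the identity sin^2(2*w) = (1 - cos(4*w))/2.
An antiderivative is F(w) = w/2 - sin(4*w)/8.
Then F(pi/4) - F(0) = (pi/8) - (0) = pi/8.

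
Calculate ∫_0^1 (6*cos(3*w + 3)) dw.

Let u = 3*w + 3, so du = 3 dw. When w = 0, u = 3; when w = 1, u = 6.
The integral becomes 2·∫ cos(u) du from 3 to 6, with antiderivative 2*sin(u).
Back in w: F(w) = 2*sin(3*w + 3).
Then F(1) - F(0) = (2*sin(6)) - (2*sin(3)) = 2*sin(6) - 2*sin(3).

2*sin(6) - 2*sin(3)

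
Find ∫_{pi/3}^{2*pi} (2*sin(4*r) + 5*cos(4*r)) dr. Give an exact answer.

An antiderivative is F(r) = 5*sin(4*r)/4 - cos(4*r)/2.
Then F(2*pi) - F(pi/3) = (-1/2) - (1/4 - 5*sqrt(3)/8) = -3/4 + 5*sqrt(3)/8.

-3/4 + 5*sqrt(3)/8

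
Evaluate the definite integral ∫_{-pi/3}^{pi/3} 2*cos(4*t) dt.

-sqrt(3)/2

An antiderivative is F(t) = sin(4*t)/2.
Then F(pi/3) - F(-pi/3) = (-sqrt(3)/4) - (sqrt(3)/4) = -sqrt(3)/2.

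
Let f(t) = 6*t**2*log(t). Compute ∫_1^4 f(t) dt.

-42 + 256*log(2)

Integrate by parts once (u = ln t, dv = 6*t**2 dt).
An antiderivative is F(t) = 2*t**3*(3*log(t) - 1)/3.
Then F(4) - F(1) = (-128/3 + 256*log(2)) - (-2/3) = -42 + 256*log(2).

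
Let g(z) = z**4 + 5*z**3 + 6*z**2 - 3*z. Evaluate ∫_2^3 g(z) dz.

3079/20

By the power rule, an antiderivative is F(z) = z**5/5 + 5*z**4/4 + 2*z**3 - 3*z**2/2.
Then F(3) - F(2) = (3807/20) - (182/5) = 3079/20.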